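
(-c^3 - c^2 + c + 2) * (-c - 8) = c^4 + 9*c^3 + 7*c^2 - 10*c - 16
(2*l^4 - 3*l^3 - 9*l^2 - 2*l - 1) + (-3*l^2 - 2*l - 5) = 2*l^4 - 3*l^3 - 12*l^2 - 4*l - 6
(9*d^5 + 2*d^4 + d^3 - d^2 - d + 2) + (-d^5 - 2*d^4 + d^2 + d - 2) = 8*d^5 + d^3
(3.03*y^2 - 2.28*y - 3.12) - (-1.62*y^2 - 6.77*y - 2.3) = 4.65*y^2 + 4.49*y - 0.82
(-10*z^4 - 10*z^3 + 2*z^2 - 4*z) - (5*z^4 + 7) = -15*z^4 - 10*z^3 + 2*z^2 - 4*z - 7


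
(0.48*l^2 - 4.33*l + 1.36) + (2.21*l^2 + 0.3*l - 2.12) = 2.69*l^2 - 4.03*l - 0.76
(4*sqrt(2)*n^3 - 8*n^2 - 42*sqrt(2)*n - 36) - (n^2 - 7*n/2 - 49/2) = 4*sqrt(2)*n^3 - 9*n^2 - 42*sqrt(2)*n + 7*n/2 - 23/2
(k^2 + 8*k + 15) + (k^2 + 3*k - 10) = 2*k^2 + 11*k + 5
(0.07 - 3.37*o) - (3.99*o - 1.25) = 1.32 - 7.36*o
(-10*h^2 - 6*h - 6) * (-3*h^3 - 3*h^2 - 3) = 30*h^5 + 48*h^4 + 36*h^3 + 48*h^2 + 18*h + 18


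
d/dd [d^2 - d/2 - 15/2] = 2*d - 1/2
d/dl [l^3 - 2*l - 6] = 3*l^2 - 2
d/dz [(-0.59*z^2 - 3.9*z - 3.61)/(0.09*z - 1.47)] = (-0.0531*z^2 + 1.7346*z + 6.0579)/(0.0081*z^2 - 0.2646*z + 2.1609)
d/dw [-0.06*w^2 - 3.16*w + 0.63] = -0.12*w - 3.16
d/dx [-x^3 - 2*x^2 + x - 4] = -3*x^2 - 4*x + 1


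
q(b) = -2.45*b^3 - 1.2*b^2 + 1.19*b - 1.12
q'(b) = -7.35*b^2 - 2.4*b + 1.19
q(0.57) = -1.29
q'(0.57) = -2.57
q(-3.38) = 75.75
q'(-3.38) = -74.67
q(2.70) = -54.88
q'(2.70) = -58.87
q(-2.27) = 18.65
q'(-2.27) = -31.24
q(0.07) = -1.04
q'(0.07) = 0.99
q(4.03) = -176.17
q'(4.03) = -127.85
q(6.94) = -869.58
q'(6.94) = -369.47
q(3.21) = -90.70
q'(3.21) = -82.25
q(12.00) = -4393.24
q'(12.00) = -1086.01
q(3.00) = -74.50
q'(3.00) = -72.16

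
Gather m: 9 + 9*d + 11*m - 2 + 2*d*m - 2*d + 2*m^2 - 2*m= 7*d + 2*m^2 + m*(2*d + 9) + 7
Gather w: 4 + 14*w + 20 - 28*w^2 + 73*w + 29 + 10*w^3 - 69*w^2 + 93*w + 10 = 10*w^3 - 97*w^2 + 180*w + 63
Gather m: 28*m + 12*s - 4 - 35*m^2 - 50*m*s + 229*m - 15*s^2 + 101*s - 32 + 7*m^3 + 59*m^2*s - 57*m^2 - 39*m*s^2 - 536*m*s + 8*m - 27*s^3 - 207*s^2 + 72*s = 7*m^3 + m^2*(59*s - 92) + m*(-39*s^2 - 586*s + 265) - 27*s^3 - 222*s^2 + 185*s - 36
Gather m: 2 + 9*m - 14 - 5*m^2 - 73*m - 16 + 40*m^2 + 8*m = 35*m^2 - 56*m - 28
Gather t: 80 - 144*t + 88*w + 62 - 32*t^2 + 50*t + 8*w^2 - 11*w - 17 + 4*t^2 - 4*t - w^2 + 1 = -28*t^2 - 98*t + 7*w^2 + 77*w + 126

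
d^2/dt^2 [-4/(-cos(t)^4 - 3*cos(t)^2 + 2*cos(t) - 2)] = 8*(4*(2*cos(t)^3 + 3*cos(t) - 1)^2*sin(t)^2 + (8*sin(t)^4 - 16*sin(t)^2 - cos(t) + 5)*(cos(t)^4 + 3*cos(t)^2 - 2*cos(t) + 2))/(cos(t)^4 + 3*cos(t)^2 - 2*cos(t) + 2)^3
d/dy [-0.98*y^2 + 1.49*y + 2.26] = 1.49 - 1.96*y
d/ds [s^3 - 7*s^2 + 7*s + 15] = 3*s^2 - 14*s + 7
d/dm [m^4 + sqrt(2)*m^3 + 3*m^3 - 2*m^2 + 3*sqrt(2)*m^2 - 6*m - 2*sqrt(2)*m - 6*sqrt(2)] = 4*m^3 + 3*sqrt(2)*m^2 + 9*m^2 - 4*m + 6*sqrt(2)*m - 6 - 2*sqrt(2)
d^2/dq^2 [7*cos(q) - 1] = -7*cos(q)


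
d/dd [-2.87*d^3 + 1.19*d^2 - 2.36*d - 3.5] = -8.61*d^2 + 2.38*d - 2.36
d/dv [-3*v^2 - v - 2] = -6*v - 1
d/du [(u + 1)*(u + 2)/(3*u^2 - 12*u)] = (-7*u^2 - 4*u + 8)/(3*u^2*(u^2 - 8*u + 16))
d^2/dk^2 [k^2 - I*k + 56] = 2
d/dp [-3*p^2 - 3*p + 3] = -6*p - 3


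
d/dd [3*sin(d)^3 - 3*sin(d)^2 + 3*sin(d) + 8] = 3*(3*sin(d)^2 - 2*sin(d) + 1)*cos(d)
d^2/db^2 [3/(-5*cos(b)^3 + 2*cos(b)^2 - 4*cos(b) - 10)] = 3*((-31*cos(b) + 16*cos(2*b) - 45*cos(3*b))*(5*cos(b)^3 - 2*cos(b)^2 + 4*cos(b) + 10)/4 - 2*(15*cos(b)^2 - 4*cos(b) + 4)^2*sin(b)^2)/(5*cos(b)^3 - 2*cos(b)^2 + 4*cos(b) + 10)^3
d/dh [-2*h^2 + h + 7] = 1 - 4*h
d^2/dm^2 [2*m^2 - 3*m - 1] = 4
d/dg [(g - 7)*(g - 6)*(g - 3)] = 3*g^2 - 32*g + 81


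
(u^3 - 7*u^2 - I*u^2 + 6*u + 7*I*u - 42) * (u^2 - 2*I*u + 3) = u^5 - 7*u^4 - 3*I*u^4 + 7*u^3 + 21*I*u^3 - 49*u^2 - 15*I*u^2 + 18*u + 105*I*u - 126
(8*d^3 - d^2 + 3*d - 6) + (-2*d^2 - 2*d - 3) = 8*d^3 - 3*d^2 + d - 9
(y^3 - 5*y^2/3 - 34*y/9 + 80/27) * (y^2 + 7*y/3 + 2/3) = y^5 + 2*y^4/3 - 7*y^3 - 188*y^2/27 + 356*y/81 + 160/81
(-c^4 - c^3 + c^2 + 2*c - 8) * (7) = -7*c^4 - 7*c^3 + 7*c^2 + 14*c - 56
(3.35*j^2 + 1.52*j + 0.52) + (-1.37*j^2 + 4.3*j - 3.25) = 1.98*j^2 + 5.82*j - 2.73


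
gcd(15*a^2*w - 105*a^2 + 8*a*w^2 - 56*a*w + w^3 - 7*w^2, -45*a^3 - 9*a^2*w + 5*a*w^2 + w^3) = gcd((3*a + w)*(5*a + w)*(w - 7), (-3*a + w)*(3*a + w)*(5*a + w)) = 15*a^2 + 8*a*w + w^2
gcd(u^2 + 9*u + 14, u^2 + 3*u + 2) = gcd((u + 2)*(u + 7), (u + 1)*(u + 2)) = u + 2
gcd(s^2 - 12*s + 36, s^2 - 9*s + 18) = s - 6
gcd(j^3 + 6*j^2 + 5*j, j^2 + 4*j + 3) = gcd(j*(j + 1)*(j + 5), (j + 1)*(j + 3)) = j + 1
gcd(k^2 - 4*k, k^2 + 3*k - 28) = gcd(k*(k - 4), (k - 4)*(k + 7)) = k - 4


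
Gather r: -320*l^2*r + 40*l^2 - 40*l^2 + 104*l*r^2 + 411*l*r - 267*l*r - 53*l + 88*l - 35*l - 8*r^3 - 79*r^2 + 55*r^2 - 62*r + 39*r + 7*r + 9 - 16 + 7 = -8*r^3 + r^2*(104*l - 24) + r*(-320*l^2 + 144*l - 16)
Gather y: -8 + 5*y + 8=5*y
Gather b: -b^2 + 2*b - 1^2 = -b^2 + 2*b - 1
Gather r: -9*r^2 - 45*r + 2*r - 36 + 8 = -9*r^2 - 43*r - 28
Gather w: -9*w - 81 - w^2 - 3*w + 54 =-w^2 - 12*w - 27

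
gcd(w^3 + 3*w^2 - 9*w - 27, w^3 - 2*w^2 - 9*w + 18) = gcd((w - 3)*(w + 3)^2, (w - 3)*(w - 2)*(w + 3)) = w^2 - 9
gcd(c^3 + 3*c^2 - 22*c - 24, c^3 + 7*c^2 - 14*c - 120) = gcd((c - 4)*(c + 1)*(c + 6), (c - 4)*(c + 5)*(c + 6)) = c^2 + 2*c - 24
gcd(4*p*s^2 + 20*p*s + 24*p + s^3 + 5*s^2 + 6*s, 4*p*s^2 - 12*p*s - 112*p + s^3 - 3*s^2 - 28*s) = 4*p + s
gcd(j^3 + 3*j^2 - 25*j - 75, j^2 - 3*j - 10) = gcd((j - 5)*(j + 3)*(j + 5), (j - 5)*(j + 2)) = j - 5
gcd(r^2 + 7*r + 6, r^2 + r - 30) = r + 6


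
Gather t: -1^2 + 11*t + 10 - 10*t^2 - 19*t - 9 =-10*t^2 - 8*t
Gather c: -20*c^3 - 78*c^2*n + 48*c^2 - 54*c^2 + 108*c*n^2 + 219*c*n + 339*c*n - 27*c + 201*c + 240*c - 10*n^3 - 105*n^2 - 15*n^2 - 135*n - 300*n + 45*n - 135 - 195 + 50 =-20*c^3 + c^2*(-78*n - 6) + c*(108*n^2 + 558*n + 414) - 10*n^3 - 120*n^2 - 390*n - 280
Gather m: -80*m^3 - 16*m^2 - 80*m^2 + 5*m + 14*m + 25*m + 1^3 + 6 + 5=-80*m^3 - 96*m^2 + 44*m + 12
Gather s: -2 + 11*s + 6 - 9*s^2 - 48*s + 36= -9*s^2 - 37*s + 40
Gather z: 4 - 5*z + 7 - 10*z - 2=9 - 15*z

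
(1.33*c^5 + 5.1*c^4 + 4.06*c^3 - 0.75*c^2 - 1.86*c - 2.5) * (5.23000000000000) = 6.9559*c^5 + 26.673*c^4 + 21.2338*c^3 - 3.9225*c^2 - 9.7278*c - 13.075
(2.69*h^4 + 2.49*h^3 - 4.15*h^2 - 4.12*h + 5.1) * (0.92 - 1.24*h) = -3.3356*h^5 - 0.6128*h^4 + 7.4368*h^3 + 1.2908*h^2 - 10.1144*h + 4.692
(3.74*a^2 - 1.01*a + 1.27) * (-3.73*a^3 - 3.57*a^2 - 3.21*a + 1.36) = -13.9502*a^5 - 9.5845*a^4 - 13.1368*a^3 + 3.7946*a^2 - 5.4503*a + 1.7272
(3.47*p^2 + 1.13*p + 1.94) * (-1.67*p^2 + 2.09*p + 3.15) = -5.7949*p^4 + 5.3652*p^3 + 10.0524*p^2 + 7.6141*p + 6.111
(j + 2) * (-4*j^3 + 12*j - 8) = -4*j^4 - 8*j^3 + 12*j^2 + 16*j - 16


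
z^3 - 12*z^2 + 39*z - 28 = (z - 7)*(z - 4)*(z - 1)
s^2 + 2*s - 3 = (s - 1)*(s + 3)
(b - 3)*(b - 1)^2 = b^3 - 5*b^2 + 7*b - 3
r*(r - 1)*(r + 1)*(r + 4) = r^4 + 4*r^3 - r^2 - 4*r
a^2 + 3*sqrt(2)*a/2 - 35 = (a - 7*sqrt(2)/2)*(a + 5*sqrt(2))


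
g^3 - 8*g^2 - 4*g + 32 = (g - 8)*(g - 2)*(g + 2)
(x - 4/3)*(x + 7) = x^2 + 17*x/3 - 28/3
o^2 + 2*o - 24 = (o - 4)*(o + 6)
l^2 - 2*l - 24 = (l - 6)*(l + 4)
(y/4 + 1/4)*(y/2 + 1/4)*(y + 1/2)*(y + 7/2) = y^4/8 + 11*y^3/16 + 33*y^2/32 + 37*y/64 + 7/64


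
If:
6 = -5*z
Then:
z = -6/5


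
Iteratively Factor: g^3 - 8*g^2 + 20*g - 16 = (g - 2)*(g^2 - 6*g + 8) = (g - 2)^2*(g - 4)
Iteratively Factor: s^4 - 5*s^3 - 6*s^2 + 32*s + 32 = (s - 4)*(s^3 - s^2 - 10*s - 8) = (s - 4)*(s + 2)*(s^2 - 3*s - 4) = (s - 4)*(s + 1)*(s + 2)*(s - 4)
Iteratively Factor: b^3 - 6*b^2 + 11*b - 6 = (b - 1)*(b^2 - 5*b + 6) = (b - 3)*(b - 1)*(b - 2)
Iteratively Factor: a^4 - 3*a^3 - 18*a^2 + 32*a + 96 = (a + 2)*(a^3 - 5*a^2 - 8*a + 48) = (a - 4)*(a + 2)*(a^2 - a - 12) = (a - 4)*(a + 2)*(a + 3)*(a - 4)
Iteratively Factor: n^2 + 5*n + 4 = (n + 4)*(n + 1)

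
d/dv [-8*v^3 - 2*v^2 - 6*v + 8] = -24*v^2 - 4*v - 6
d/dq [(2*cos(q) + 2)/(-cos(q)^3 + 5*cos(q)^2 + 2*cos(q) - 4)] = 4*(3 - cos(q))*sin(q)/(sin(q)^2 + 6*cos(q) - 5)^2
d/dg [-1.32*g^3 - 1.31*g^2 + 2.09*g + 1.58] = -3.96*g^2 - 2.62*g + 2.09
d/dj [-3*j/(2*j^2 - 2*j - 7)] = 3*(2*j^2 + 7)/(4*j^4 - 8*j^3 - 24*j^2 + 28*j + 49)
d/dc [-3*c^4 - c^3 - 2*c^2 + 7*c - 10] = -12*c^3 - 3*c^2 - 4*c + 7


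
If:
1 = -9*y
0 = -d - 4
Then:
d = -4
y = -1/9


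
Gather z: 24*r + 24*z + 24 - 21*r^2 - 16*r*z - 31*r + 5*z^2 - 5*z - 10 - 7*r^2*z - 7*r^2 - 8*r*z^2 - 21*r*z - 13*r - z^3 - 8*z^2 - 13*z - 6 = -28*r^2 - 20*r - z^3 + z^2*(-8*r - 3) + z*(-7*r^2 - 37*r + 6) + 8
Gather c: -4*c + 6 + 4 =10 - 4*c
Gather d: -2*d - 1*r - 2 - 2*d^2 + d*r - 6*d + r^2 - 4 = -2*d^2 + d*(r - 8) + r^2 - r - 6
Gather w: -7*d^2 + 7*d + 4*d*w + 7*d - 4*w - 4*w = -7*d^2 + 14*d + w*(4*d - 8)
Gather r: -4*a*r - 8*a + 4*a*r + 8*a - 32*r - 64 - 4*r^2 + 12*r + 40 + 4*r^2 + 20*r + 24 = 0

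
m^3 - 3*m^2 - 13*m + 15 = (m - 5)*(m - 1)*(m + 3)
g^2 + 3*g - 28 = (g - 4)*(g + 7)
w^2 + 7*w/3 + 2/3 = (w + 1/3)*(w + 2)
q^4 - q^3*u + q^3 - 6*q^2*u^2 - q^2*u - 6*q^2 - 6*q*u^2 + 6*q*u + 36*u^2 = (q - 2)*(q + 3)*(q - 3*u)*(q + 2*u)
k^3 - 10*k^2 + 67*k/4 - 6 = (k - 8)*(k - 3/2)*(k - 1/2)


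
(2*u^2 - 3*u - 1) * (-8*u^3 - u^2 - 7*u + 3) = -16*u^5 + 22*u^4 - 3*u^3 + 28*u^2 - 2*u - 3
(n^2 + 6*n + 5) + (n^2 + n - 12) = 2*n^2 + 7*n - 7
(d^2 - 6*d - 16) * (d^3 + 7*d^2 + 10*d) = d^5 + d^4 - 48*d^3 - 172*d^2 - 160*d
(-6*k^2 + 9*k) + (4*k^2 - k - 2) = -2*k^2 + 8*k - 2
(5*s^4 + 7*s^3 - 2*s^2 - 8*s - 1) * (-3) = -15*s^4 - 21*s^3 + 6*s^2 + 24*s + 3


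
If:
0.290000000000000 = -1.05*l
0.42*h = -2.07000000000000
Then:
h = -4.93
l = -0.28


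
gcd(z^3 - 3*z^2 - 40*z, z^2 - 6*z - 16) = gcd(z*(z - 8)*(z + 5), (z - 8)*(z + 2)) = z - 8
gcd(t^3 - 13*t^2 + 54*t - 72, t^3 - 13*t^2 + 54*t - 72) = t^3 - 13*t^2 + 54*t - 72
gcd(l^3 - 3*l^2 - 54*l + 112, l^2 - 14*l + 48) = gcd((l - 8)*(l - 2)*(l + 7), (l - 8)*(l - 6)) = l - 8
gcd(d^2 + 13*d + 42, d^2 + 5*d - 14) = d + 7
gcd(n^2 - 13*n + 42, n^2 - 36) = n - 6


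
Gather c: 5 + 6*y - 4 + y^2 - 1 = y^2 + 6*y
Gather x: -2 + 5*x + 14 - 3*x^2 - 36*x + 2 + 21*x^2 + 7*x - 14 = 18*x^2 - 24*x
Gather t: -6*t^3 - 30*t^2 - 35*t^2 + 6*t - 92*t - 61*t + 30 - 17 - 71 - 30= -6*t^3 - 65*t^2 - 147*t - 88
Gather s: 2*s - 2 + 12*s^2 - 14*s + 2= 12*s^2 - 12*s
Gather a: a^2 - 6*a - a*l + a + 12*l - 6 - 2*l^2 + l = a^2 + a*(-l - 5) - 2*l^2 + 13*l - 6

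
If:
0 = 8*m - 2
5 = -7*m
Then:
No Solution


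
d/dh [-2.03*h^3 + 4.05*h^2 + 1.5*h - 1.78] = -6.09*h^2 + 8.1*h + 1.5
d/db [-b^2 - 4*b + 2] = -2*b - 4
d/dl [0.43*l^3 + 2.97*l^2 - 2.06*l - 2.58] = 1.29*l^2 + 5.94*l - 2.06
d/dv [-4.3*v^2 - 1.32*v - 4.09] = -8.6*v - 1.32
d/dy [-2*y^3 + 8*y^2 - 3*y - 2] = -6*y^2 + 16*y - 3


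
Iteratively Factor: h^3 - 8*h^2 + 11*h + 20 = (h - 5)*(h^2 - 3*h - 4) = (h - 5)*(h - 4)*(h + 1)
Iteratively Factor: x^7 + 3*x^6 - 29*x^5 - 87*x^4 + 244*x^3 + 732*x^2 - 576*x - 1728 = (x + 3)*(x^6 - 29*x^4 + 244*x^2 - 576) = (x + 3)*(x + 4)*(x^5 - 4*x^4 - 13*x^3 + 52*x^2 + 36*x - 144) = (x - 3)*(x + 3)*(x + 4)*(x^4 - x^3 - 16*x^2 + 4*x + 48) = (x - 3)*(x + 2)*(x + 3)*(x + 4)*(x^3 - 3*x^2 - 10*x + 24) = (x - 3)*(x - 2)*(x + 2)*(x + 3)*(x + 4)*(x^2 - x - 12) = (x - 4)*(x - 3)*(x - 2)*(x + 2)*(x + 3)*(x + 4)*(x + 3)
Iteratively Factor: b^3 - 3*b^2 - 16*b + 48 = (b + 4)*(b^2 - 7*b + 12) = (b - 4)*(b + 4)*(b - 3)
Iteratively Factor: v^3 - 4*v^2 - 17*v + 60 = (v + 4)*(v^2 - 8*v + 15) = (v - 5)*(v + 4)*(v - 3)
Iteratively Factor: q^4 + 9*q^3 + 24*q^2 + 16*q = (q + 4)*(q^3 + 5*q^2 + 4*q) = q*(q + 4)*(q^2 + 5*q + 4) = q*(q + 4)^2*(q + 1)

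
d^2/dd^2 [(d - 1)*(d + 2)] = 2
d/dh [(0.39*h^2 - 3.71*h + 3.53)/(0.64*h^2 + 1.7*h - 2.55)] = (3.0374*h^2 - 6.5074*h + 3.4595)/(0.4096*h^4 + 2.176*h^3 - 0.374*h^2 - 8.67*h + 6.5025)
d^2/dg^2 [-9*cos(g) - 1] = 9*cos(g)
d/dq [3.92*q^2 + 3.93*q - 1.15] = 7.84*q + 3.93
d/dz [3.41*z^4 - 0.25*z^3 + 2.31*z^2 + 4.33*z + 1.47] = 13.64*z^3 - 0.75*z^2 + 4.62*z + 4.33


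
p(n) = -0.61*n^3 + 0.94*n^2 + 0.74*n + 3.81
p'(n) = -1.83*n^2 + 1.88*n + 0.74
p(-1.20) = 5.33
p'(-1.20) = -4.15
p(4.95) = -43.48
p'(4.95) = -34.79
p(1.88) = 4.47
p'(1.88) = -2.19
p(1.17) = 4.99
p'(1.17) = 0.43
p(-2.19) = 13.10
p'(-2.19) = -12.15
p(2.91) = -1.11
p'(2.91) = -9.29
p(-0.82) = 4.17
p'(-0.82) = -2.03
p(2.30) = 3.06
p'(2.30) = -4.62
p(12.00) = -906.03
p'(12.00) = -240.22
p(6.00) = -89.67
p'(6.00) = -53.86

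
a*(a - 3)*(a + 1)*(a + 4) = a^4 + 2*a^3 - 11*a^2 - 12*a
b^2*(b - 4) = b^3 - 4*b^2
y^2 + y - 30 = (y - 5)*(y + 6)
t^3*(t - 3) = t^4 - 3*t^3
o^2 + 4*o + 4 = (o + 2)^2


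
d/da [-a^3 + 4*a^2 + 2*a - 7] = -3*a^2 + 8*a + 2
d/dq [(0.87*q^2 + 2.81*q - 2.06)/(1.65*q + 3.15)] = (1.4355*q^2 + 5.481*q + 12.2505)/(2.7225*q^2 + 10.395*q + 9.9225)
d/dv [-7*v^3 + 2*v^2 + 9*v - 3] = -21*v^2 + 4*v + 9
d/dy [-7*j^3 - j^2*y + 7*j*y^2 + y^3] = -j^2 + 14*j*y + 3*y^2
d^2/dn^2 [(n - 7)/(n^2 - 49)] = 2/(n^3 + 21*n^2 + 147*n + 343)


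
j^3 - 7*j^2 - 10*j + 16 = (j - 8)*(j - 1)*(j + 2)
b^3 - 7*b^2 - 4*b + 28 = (b - 7)*(b - 2)*(b + 2)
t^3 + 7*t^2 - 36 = (t - 2)*(t + 3)*(t + 6)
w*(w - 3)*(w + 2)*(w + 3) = w^4 + 2*w^3 - 9*w^2 - 18*w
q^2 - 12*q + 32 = (q - 8)*(q - 4)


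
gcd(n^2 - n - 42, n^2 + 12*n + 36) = n + 6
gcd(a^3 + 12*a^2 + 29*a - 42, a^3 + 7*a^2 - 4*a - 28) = a + 7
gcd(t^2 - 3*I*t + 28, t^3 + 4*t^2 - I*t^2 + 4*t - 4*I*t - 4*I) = 1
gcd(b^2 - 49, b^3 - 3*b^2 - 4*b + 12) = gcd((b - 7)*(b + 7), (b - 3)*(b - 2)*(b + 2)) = 1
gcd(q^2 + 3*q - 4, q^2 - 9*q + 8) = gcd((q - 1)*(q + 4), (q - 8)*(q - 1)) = q - 1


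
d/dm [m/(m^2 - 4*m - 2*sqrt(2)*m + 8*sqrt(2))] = (m^2 + 2*m*(-m + sqrt(2) + 2) - 4*m - 2*sqrt(2)*m + 8*sqrt(2))/(m^2 - 4*m - 2*sqrt(2)*m + 8*sqrt(2))^2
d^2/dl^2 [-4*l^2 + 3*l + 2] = -8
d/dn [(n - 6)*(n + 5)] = 2*n - 1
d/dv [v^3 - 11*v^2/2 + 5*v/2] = 3*v^2 - 11*v + 5/2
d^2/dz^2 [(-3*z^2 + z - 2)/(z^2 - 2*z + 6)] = 2*(-5*z^3 + 48*z^2 - 6*z - 92)/(z^6 - 6*z^5 + 30*z^4 - 80*z^3 + 180*z^2 - 216*z + 216)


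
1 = 1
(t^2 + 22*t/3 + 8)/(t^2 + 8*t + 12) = (t + 4/3)/(t + 2)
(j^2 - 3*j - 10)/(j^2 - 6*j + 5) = (j + 2)/(j - 1)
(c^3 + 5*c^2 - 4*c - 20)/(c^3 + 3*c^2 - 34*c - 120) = (c^2 - 4)/(c^2 - 2*c - 24)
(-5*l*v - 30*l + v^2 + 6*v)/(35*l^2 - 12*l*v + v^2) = (v + 6)/(-7*l + v)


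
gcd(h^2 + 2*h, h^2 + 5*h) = h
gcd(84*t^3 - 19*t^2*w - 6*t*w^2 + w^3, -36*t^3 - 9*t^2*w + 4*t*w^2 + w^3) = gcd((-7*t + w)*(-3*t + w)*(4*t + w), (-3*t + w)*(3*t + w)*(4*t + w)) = 12*t^2 - t*w - w^2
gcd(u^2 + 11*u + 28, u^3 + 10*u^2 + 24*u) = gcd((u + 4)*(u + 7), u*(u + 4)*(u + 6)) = u + 4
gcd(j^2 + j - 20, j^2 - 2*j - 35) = j + 5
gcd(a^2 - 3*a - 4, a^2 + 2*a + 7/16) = 1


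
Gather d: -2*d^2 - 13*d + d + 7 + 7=-2*d^2 - 12*d + 14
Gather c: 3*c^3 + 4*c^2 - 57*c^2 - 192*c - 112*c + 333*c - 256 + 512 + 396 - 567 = 3*c^3 - 53*c^2 + 29*c + 85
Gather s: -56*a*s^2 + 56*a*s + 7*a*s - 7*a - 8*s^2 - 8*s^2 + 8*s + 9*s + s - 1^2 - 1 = -7*a + s^2*(-56*a - 16) + s*(63*a + 18) - 2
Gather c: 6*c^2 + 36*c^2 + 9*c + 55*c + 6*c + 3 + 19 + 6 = 42*c^2 + 70*c + 28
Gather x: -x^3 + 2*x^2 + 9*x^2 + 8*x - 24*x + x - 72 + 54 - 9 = -x^3 + 11*x^2 - 15*x - 27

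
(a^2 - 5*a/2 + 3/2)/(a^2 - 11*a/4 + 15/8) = 4*(a - 1)/(4*a - 5)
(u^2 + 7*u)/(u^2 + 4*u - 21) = u/(u - 3)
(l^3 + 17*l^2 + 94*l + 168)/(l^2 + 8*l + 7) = (l^2 + 10*l + 24)/(l + 1)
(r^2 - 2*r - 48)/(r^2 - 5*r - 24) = (r + 6)/(r + 3)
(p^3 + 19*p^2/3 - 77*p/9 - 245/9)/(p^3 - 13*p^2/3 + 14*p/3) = (3*p^2 + 26*p + 35)/(3*p*(p - 2))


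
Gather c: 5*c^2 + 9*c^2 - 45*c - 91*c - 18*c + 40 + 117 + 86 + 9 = 14*c^2 - 154*c + 252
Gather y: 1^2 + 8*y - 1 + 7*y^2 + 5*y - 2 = 7*y^2 + 13*y - 2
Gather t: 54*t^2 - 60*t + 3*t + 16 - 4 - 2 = 54*t^2 - 57*t + 10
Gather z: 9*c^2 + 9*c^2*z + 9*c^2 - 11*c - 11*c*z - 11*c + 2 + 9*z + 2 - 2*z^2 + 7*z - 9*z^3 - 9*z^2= 18*c^2 - 22*c - 9*z^3 - 11*z^2 + z*(9*c^2 - 11*c + 16) + 4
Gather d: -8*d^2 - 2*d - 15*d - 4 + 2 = -8*d^2 - 17*d - 2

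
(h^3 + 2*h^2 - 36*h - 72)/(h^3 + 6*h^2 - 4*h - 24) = (h - 6)/(h - 2)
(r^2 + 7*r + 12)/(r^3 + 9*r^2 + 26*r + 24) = 1/(r + 2)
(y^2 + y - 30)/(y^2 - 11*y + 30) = (y + 6)/(y - 6)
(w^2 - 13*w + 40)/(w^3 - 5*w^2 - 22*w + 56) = (w^2 - 13*w + 40)/(w^3 - 5*w^2 - 22*w + 56)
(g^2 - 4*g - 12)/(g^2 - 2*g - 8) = (g - 6)/(g - 4)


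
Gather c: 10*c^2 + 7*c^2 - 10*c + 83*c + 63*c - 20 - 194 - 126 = 17*c^2 + 136*c - 340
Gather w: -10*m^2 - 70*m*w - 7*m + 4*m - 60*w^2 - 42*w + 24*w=-10*m^2 - 3*m - 60*w^2 + w*(-70*m - 18)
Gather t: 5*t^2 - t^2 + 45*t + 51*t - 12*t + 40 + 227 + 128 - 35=4*t^2 + 84*t + 360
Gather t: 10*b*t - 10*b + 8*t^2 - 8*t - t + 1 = -10*b + 8*t^2 + t*(10*b - 9) + 1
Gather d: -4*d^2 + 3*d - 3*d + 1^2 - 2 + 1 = -4*d^2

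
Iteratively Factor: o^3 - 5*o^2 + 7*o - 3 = (o - 3)*(o^2 - 2*o + 1) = (o - 3)*(o - 1)*(o - 1)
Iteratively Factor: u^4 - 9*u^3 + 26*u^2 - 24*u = (u)*(u^3 - 9*u^2 + 26*u - 24) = u*(u - 4)*(u^2 - 5*u + 6) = u*(u - 4)*(u - 2)*(u - 3)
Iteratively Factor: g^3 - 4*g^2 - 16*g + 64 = (g - 4)*(g^2 - 16) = (g - 4)^2*(g + 4)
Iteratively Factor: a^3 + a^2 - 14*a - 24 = (a + 3)*(a^2 - 2*a - 8) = (a - 4)*(a + 3)*(a + 2)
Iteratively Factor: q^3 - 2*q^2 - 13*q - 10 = (q + 1)*(q^2 - 3*q - 10) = (q + 1)*(q + 2)*(q - 5)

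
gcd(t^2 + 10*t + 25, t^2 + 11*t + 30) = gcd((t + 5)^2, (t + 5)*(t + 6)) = t + 5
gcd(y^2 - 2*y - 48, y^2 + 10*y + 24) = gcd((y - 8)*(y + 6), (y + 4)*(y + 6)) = y + 6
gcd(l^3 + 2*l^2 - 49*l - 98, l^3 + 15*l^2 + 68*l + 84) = l^2 + 9*l + 14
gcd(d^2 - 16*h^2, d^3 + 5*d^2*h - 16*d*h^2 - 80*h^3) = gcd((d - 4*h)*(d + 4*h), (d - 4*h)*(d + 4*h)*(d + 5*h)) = d^2 - 16*h^2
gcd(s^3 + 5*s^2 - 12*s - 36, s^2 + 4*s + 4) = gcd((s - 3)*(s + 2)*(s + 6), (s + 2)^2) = s + 2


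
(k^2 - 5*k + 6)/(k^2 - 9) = (k - 2)/(k + 3)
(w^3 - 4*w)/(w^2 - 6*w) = (w^2 - 4)/(w - 6)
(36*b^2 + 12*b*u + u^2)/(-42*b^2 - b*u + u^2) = (6*b + u)/(-7*b + u)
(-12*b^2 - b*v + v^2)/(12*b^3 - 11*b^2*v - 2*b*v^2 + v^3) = 1/(-b + v)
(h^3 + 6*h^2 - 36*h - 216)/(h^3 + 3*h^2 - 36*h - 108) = (h + 6)/(h + 3)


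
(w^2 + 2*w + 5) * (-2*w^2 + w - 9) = -2*w^4 - 3*w^3 - 17*w^2 - 13*w - 45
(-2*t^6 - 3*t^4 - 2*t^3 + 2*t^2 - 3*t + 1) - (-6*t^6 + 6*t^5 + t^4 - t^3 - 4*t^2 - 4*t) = 4*t^6 - 6*t^5 - 4*t^4 - t^3 + 6*t^2 + t + 1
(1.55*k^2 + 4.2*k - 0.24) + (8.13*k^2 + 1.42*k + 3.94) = 9.68*k^2 + 5.62*k + 3.7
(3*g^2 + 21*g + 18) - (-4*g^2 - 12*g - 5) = 7*g^2 + 33*g + 23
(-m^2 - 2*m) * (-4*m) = 4*m^3 + 8*m^2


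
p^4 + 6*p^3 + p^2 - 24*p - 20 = (p - 2)*(p + 1)*(p + 2)*(p + 5)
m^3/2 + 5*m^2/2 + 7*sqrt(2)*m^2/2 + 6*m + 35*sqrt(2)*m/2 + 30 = (m/2 + sqrt(2)/2)*(m + 5)*(m + 6*sqrt(2))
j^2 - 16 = (j - 4)*(j + 4)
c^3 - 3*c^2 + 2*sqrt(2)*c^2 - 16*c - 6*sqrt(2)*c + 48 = (c - 3)*(c - 2*sqrt(2))*(c + 4*sqrt(2))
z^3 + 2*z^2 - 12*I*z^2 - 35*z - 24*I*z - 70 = (z + 2)*(z - 7*I)*(z - 5*I)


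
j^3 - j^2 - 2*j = j*(j - 2)*(j + 1)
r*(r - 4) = r^2 - 4*r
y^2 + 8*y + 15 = (y + 3)*(y + 5)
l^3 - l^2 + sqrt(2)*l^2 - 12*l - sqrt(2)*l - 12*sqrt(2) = (l - 4)*(l + 3)*(l + sqrt(2))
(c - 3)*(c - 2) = c^2 - 5*c + 6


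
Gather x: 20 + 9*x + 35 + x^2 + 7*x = x^2 + 16*x + 55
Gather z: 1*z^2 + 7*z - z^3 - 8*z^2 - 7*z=-z^3 - 7*z^2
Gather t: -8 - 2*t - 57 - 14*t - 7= -16*t - 72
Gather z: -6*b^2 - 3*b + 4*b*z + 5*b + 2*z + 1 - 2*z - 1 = -6*b^2 + 4*b*z + 2*b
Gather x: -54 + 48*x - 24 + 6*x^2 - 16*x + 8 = 6*x^2 + 32*x - 70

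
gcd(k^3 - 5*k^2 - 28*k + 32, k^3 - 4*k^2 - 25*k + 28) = k^2 + 3*k - 4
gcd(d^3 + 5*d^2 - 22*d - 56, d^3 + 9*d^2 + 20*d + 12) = d + 2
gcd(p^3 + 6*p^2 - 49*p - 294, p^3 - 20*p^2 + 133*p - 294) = p - 7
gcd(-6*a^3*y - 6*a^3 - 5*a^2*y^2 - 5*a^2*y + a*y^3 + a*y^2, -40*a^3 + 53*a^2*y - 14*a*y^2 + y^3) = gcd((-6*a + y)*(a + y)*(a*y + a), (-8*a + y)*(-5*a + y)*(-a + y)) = 1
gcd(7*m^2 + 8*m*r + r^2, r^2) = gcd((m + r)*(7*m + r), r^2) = 1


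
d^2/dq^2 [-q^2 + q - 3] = -2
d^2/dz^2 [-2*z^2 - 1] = -4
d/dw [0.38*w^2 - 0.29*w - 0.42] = 0.76*w - 0.29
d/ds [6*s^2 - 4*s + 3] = 12*s - 4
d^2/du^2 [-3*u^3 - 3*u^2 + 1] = -18*u - 6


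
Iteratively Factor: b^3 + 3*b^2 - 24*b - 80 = (b + 4)*(b^2 - b - 20) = (b - 5)*(b + 4)*(b + 4)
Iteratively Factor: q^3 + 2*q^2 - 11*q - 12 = (q + 1)*(q^2 + q - 12) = (q + 1)*(q + 4)*(q - 3)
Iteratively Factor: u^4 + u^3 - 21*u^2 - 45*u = (u + 3)*(u^3 - 2*u^2 - 15*u) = (u + 3)^2*(u^2 - 5*u) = u*(u + 3)^2*(u - 5)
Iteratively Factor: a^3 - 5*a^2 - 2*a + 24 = (a - 4)*(a^2 - a - 6) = (a - 4)*(a + 2)*(a - 3)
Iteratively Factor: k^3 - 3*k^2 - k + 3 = (k + 1)*(k^2 - 4*k + 3) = (k - 1)*(k + 1)*(k - 3)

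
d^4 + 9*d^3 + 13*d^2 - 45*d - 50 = (d - 2)*(d + 1)*(d + 5)^2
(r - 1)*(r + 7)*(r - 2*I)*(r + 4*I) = r^4 + 6*r^3 + 2*I*r^3 + r^2 + 12*I*r^2 + 48*r - 14*I*r - 56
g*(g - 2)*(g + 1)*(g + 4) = g^4 + 3*g^3 - 6*g^2 - 8*g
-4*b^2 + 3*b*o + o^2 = (-b + o)*(4*b + o)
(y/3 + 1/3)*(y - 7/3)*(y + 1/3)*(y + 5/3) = y^4/3 + 2*y^3/9 - 40*y^2/27 - 146*y/81 - 35/81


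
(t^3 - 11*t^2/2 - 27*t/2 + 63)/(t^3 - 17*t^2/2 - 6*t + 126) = (t - 3)/(t - 6)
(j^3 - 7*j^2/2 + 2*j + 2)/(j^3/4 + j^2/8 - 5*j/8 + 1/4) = 4*(2*j^3 - 7*j^2 + 4*j + 4)/(2*j^3 + j^2 - 5*j + 2)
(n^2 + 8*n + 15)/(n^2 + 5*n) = (n + 3)/n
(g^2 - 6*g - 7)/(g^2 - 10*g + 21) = (g + 1)/(g - 3)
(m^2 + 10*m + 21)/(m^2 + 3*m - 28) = (m + 3)/(m - 4)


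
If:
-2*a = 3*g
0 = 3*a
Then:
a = 0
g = 0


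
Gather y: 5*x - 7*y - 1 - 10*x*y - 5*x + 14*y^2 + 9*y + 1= 14*y^2 + y*(2 - 10*x)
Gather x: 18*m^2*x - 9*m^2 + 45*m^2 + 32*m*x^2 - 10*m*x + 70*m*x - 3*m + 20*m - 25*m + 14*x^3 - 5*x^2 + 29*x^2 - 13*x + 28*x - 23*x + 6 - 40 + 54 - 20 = 36*m^2 - 8*m + 14*x^3 + x^2*(32*m + 24) + x*(18*m^2 + 60*m - 8)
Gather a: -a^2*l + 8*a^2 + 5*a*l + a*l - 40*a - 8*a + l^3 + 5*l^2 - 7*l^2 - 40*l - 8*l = a^2*(8 - l) + a*(6*l - 48) + l^3 - 2*l^2 - 48*l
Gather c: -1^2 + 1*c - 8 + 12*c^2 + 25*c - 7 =12*c^2 + 26*c - 16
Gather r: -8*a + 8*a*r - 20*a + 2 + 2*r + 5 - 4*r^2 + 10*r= -28*a - 4*r^2 + r*(8*a + 12) + 7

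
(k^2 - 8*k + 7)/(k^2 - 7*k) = (k - 1)/k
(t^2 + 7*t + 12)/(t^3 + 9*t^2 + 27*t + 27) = (t + 4)/(t^2 + 6*t + 9)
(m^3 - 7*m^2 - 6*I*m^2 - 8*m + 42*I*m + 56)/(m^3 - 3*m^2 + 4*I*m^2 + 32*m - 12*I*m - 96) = (m^2 - m*(7 + 2*I) + 14*I)/(m^2 + m*(-3 + 8*I) - 24*I)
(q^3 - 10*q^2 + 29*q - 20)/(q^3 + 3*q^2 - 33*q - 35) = (q^2 - 5*q + 4)/(q^2 + 8*q + 7)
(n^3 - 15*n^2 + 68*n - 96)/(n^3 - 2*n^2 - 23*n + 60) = (n - 8)/(n + 5)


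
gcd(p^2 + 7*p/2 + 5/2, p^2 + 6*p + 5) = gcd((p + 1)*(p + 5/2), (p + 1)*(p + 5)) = p + 1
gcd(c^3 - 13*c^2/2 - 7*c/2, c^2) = c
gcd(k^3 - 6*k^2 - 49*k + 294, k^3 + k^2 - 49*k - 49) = k^2 - 49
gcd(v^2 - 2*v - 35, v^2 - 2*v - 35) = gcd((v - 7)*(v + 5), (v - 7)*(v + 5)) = v^2 - 2*v - 35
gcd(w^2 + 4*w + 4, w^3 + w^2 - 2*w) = w + 2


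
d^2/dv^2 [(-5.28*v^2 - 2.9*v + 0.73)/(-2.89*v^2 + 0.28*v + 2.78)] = (56.987332*v^3 + 217.941258*v^2 + 143.339376*v + 65.252788)/(24.137569*v^6 - 7.015764*v^5 - 68.976786*v^4 + 13.475504*v^3 + 66.351372*v^2 - 6.491856*v - 21.484952)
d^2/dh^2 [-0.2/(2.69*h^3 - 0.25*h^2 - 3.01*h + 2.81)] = ((3.228*h - 0.1)*(2.69*h^3 - 0.25*h^2 - 3.01*h + 2.81) - 0.2*(-16.14*h^2 + 1.0*h + 6.02)*(-8.07*h^2 + 0.5*h + 3.01))/(2.69*h^3 - 0.25*h^2 - 3.01*h + 2.81)^3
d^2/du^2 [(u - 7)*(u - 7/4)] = 2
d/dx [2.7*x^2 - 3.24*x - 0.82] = 5.4*x - 3.24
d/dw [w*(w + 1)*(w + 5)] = 3*w^2 + 12*w + 5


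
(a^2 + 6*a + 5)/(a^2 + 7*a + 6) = (a + 5)/(a + 6)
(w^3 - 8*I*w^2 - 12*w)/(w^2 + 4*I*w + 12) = w*(w - 6*I)/(w + 6*I)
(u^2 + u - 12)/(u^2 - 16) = (u - 3)/(u - 4)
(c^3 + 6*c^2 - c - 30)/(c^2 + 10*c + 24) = (c^3 + 6*c^2 - c - 30)/(c^2 + 10*c + 24)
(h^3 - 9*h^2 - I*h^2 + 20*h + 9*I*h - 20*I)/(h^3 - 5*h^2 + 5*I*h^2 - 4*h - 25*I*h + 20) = (h^2 - h*(4 + I) + 4*I)/(h^2 + 5*I*h - 4)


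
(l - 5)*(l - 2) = l^2 - 7*l + 10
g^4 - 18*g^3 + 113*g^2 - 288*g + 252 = (g - 7)*(g - 6)*(g - 3)*(g - 2)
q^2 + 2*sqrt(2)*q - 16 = (q - 2*sqrt(2))*(q + 4*sqrt(2))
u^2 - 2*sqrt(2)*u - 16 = (u - 4*sqrt(2))*(u + 2*sqrt(2))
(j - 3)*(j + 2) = j^2 - j - 6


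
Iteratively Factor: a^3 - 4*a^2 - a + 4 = (a - 4)*(a^2 - 1) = (a - 4)*(a + 1)*(a - 1)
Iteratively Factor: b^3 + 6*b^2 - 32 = (b + 4)*(b^2 + 2*b - 8) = (b - 2)*(b + 4)*(b + 4)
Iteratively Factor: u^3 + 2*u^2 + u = (u)*(u^2 + 2*u + 1) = u*(u + 1)*(u + 1)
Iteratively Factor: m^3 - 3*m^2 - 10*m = (m - 5)*(m^2 + 2*m) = m*(m - 5)*(m + 2)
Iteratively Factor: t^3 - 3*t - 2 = (t + 1)*(t^2 - t - 2) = (t + 1)^2*(t - 2)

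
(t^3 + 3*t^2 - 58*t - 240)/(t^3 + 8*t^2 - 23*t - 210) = (t^2 - 3*t - 40)/(t^2 + 2*t - 35)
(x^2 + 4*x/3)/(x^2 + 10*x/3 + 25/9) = 3*x*(3*x + 4)/(9*x^2 + 30*x + 25)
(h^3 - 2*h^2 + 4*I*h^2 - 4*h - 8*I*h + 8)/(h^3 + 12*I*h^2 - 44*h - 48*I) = (h^2 + 2*h*(-1 + I) - 4*I)/(h^2 + 10*I*h - 24)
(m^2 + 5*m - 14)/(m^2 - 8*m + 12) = (m + 7)/(m - 6)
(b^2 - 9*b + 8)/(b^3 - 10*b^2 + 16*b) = (b - 1)/(b*(b - 2))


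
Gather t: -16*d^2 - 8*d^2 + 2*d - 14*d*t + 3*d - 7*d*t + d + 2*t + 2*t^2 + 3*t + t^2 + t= -24*d^2 + 6*d + 3*t^2 + t*(6 - 21*d)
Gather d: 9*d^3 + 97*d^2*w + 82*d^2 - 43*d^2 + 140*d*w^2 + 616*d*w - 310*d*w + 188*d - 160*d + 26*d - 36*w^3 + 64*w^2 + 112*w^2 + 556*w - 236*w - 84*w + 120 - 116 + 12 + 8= 9*d^3 + d^2*(97*w + 39) + d*(140*w^2 + 306*w + 54) - 36*w^3 + 176*w^2 + 236*w + 24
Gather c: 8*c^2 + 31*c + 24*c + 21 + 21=8*c^2 + 55*c + 42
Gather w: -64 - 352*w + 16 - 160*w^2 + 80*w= -160*w^2 - 272*w - 48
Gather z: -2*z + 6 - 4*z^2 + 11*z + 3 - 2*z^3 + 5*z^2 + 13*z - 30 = -2*z^3 + z^2 + 22*z - 21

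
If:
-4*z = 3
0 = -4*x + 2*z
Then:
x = -3/8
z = -3/4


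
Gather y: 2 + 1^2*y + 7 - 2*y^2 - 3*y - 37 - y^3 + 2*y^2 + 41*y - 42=-y^3 + 39*y - 70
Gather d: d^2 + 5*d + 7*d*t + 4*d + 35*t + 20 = d^2 + d*(7*t + 9) + 35*t + 20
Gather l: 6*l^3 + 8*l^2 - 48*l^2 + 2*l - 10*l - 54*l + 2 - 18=6*l^3 - 40*l^2 - 62*l - 16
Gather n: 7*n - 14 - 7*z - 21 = 7*n - 7*z - 35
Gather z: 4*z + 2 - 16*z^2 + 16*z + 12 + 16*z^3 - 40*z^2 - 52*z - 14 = 16*z^3 - 56*z^2 - 32*z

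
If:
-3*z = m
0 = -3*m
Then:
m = 0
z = 0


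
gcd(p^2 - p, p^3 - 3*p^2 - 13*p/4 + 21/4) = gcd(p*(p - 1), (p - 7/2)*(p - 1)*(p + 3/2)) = p - 1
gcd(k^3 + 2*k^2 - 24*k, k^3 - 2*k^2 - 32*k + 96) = k^2 + 2*k - 24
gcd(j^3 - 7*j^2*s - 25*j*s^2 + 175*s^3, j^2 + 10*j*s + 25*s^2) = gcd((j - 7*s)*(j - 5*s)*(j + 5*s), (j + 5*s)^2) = j + 5*s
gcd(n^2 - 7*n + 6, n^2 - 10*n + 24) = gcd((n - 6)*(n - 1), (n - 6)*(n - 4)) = n - 6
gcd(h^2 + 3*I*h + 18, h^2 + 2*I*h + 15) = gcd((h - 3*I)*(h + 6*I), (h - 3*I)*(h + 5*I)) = h - 3*I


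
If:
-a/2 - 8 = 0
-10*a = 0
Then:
No Solution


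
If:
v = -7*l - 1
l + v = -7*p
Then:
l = -v/7 - 1/7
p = 1/49 - 6*v/49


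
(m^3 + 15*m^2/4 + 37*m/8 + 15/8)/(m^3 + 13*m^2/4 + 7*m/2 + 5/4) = (m + 3/2)/(m + 1)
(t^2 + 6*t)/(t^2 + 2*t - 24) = t/(t - 4)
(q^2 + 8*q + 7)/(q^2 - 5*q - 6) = (q + 7)/(q - 6)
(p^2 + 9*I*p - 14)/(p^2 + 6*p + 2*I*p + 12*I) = (p + 7*I)/(p + 6)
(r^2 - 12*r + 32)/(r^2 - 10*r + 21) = (r^2 - 12*r + 32)/(r^2 - 10*r + 21)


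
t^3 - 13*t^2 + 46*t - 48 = (t - 8)*(t - 3)*(t - 2)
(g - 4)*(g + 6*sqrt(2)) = g^2 - 4*g + 6*sqrt(2)*g - 24*sqrt(2)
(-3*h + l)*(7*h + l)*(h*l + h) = -21*h^3*l - 21*h^3 + 4*h^2*l^2 + 4*h^2*l + h*l^3 + h*l^2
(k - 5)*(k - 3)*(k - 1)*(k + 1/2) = k^4 - 17*k^3/2 + 37*k^2/2 - 7*k/2 - 15/2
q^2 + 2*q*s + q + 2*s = (q + 1)*(q + 2*s)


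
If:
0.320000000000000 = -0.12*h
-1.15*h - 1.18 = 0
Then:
No Solution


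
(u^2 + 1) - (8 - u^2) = 2*u^2 - 7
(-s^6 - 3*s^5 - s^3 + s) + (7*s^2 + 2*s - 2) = -s^6 - 3*s^5 - s^3 + 7*s^2 + 3*s - 2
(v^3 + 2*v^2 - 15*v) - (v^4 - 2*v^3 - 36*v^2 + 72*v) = -v^4 + 3*v^3 + 38*v^2 - 87*v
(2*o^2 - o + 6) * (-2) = -4*o^2 + 2*o - 12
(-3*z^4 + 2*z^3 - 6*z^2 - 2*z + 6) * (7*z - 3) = -21*z^5 + 23*z^4 - 48*z^3 + 4*z^2 + 48*z - 18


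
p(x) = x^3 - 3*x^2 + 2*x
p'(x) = 3*x^2 - 6*x + 2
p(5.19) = 69.37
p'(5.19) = 51.67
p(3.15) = 7.79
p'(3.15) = 12.87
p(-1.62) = -15.36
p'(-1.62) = 19.59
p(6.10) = 127.55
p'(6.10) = 77.03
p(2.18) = 0.46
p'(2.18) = 3.18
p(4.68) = 46.16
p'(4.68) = 39.63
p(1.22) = -0.21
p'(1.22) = -0.85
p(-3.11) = -65.32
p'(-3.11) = 49.68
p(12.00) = 1320.00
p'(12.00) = 362.00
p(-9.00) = -990.00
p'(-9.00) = 299.00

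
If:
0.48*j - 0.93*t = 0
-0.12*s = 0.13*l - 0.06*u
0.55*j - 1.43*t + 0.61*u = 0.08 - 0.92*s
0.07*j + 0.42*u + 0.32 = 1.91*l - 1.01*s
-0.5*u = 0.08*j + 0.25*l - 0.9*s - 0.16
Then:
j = -0.33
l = 0.15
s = -0.08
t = -0.17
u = 0.15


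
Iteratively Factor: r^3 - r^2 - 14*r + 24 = (r + 4)*(r^2 - 5*r + 6) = (r - 2)*(r + 4)*(r - 3)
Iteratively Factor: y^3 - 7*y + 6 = (y - 2)*(y^2 + 2*y - 3) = (y - 2)*(y + 3)*(y - 1)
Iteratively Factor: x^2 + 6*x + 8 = (x + 2)*(x + 4)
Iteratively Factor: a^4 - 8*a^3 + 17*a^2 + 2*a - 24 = (a - 4)*(a^3 - 4*a^2 + a + 6) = (a - 4)*(a - 3)*(a^2 - a - 2) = (a - 4)*(a - 3)*(a - 2)*(a + 1)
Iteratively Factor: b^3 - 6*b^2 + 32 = (b - 4)*(b^2 - 2*b - 8) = (b - 4)^2*(b + 2)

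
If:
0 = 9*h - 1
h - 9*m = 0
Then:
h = 1/9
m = 1/81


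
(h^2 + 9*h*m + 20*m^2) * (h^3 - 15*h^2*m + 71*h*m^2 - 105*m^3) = h^5 - 6*h^4*m - 44*h^3*m^2 + 234*h^2*m^3 + 475*h*m^4 - 2100*m^5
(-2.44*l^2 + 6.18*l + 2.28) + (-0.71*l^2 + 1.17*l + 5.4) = -3.15*l^2 + 7.35*l + 7.68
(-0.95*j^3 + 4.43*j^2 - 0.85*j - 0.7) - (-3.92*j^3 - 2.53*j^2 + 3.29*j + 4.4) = 2.97*j^3 + 6.96*j^2 - 4.14*j - 5.1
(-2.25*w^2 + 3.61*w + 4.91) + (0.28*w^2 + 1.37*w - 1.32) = -1.97*w^2 + 4.98*w + 3.59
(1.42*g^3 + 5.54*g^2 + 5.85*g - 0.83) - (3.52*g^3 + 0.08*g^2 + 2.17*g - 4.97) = -2.1*g^3 + 5.46*g^2 + 3.68*g + 4.14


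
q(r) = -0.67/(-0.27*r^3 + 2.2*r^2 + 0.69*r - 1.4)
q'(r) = -0.67*(0.81*r^2 - 4.4*r - 0.69)/(-0.27*r^3 + 2.2*r^2 + 0.69*r - 1.4)^2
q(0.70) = -9.80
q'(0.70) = 483.19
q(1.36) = -0.23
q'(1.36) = 0.40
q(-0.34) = 0.49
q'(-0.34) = -0.32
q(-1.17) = -0.54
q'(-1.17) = -2.44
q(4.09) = -0.03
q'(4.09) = 0.01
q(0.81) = -1.46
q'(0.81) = 11.85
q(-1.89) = -0.10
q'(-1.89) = -0.14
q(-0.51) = 0.59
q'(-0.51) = -0.90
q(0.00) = 0.48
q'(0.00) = 0.24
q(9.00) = 0.05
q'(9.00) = -0.09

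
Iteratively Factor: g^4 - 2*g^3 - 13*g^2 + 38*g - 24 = (g - 1)*(g^3 - g^2 - 14*g + 24) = (g - 1)*(g + 4)*(g^2 - 5*g + 6) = (g - 2)*(g - 1)*(g + 4)*(g - 3)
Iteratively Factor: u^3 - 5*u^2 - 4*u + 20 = (u - 2)*(u^2 - 3*u - 10) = (u - 2)*(u + 2)*(u - 5)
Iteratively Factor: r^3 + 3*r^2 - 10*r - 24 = (r + 2)*(r^2 + r - 12) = (r - 3)*(r + 2)*(r + 4)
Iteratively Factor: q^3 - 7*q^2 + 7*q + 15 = (q + 1)*(q^2 - 8*q + 15) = (q - 3)*(q + 1)*(q - 5)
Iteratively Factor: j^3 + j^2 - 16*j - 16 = (j + 1)*(j^2 - 16) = (j + 1)*(j + 4)*(j - 4)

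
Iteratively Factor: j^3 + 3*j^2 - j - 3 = (j - 1)*(j^2 + 4*j + 3) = (j - 1)*(j + 3)*(j + 1)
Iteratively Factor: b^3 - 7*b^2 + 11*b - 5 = (b - 1)*(b^2 - 6*b + 5) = (b - 1)^2*(b - 5)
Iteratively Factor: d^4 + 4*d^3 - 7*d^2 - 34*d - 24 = (d + 2)*(d^3 + 2*d^2 - 11*d - 12) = (d + 1)*(d + 2)*(d^2 + d - 12) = (d - 3)*(d + 1)*(d + 2)*(d + 4)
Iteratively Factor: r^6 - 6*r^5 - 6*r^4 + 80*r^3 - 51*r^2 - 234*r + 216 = (r - 4)*(r^5 - 2*r^4 - 14*r^3 + 24*r^2 + 45*r - 54) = (r - 4)*(r - 3)*(r^4 + r^3 - 11*r^2 - 9*r + 18) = (r - 4)*(r - 3)*(r + 3)*(r^3 - 2*r^2 - 5*r + 6) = (r - 4)*(r - 3)^2*(r + 3)*(r^2 + r - 2) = (r - 4)*(r - 3)^2*(r - 1)*(r + 3)*(r + 2)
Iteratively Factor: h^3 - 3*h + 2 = (h + 2)*(h^2 - 2*h + 1) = (h - 1)*(h + 2)*(h - 1)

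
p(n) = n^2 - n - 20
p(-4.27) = 2.50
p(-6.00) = 22.00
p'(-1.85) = -4.70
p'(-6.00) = -13.00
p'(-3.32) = -7.64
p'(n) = 2*n - 1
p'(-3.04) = -7.08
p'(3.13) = 5.26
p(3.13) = -13.33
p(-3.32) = -5.66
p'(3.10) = 5.20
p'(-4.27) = -9.54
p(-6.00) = 22.00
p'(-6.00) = -13.00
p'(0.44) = -0.12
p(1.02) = -19.98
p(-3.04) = -7.72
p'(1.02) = 1.04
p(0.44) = -20.25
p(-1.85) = -14.73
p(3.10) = -13.49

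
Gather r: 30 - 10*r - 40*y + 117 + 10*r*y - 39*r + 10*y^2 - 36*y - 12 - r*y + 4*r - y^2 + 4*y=r*(9*y - 45) + 9*y^2 - 72*y + 135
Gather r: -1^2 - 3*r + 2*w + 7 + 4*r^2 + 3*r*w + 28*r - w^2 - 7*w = 4*r^2 + r*(3*w + 25) - w^2 - 5*w + 6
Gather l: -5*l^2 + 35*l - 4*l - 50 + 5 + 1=-5*l^2 + 31*l - 44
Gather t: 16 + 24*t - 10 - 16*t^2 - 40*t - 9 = -16*t^2 - 16*t - 3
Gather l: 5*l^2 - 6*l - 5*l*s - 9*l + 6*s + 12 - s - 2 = 5*l^2 + l*(-5*s - 15) + 5*s + 10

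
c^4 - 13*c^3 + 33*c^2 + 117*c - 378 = (c - 7)*(c - 6)*(c - 3)*(c + 3)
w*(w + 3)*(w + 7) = w^3 + 10*w^2 + 21*w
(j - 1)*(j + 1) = j^2 - 1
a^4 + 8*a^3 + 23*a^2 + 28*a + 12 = (a + 1)*(a + 2)^2*(a + 3)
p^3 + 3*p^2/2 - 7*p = p*(p - 2)*(p + 7/2)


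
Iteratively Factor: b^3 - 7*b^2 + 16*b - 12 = (b - 3)*(b^2 - 4*b + 4) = (b - 3)*(b - 2)*(b - 2)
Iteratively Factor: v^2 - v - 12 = (v - 4)*(v + 3)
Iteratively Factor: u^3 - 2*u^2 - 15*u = (u - 5)*(u^2 + 3*u) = u*(u - 5)*(u + 3)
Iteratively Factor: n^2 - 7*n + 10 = (n - 2)*(n - 5)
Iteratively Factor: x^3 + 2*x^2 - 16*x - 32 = (x + 2)*(x^2 - 16) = (x + 2)*(x + 4)*(x - 4)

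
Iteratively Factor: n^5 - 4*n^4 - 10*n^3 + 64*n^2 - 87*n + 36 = (n + 4)*(n^4 - 8*n^3 + 22*n^2 - 24*n + 9) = (n - 1)*(n + 4)*(n^3 - 7*n^2 + 15*n - 9) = (n - 1)^2*(n + 4)*(n^2 - 6*n + 9) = (n - 3)*(n - 1)^2*(n + 4)*(n - 3)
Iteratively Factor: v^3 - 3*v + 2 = (v - 1)*(v^2 + v - 2) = (v - 1)*(v + 2)*(v - 1)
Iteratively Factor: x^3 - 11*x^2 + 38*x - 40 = (x - 5)*(x^2 - 6*x + 8) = (x - 5)*(x - 4)*(x - 2)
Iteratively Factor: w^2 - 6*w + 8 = (w - 4)*(w - 2)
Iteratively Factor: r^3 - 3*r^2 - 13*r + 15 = (r + 3)*(r^2 - 6*r + 5) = (r - 5)*(r + 3)*(r - 1)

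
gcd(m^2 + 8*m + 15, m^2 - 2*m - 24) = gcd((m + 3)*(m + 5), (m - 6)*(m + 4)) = 1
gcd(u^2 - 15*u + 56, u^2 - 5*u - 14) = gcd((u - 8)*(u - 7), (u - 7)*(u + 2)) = u - 7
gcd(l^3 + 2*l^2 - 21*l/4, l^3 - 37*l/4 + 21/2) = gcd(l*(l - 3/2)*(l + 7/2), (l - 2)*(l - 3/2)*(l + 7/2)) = l^2 + 2*l - 21/4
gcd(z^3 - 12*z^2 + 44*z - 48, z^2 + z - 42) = z - 6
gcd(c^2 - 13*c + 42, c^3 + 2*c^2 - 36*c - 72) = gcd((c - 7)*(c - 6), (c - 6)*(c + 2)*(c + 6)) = c - 6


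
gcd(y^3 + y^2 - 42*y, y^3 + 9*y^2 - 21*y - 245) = y + 7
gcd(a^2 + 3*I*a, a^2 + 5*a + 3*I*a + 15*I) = a + 3*I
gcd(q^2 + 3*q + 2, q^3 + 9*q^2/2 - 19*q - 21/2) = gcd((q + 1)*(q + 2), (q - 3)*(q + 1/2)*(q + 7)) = 1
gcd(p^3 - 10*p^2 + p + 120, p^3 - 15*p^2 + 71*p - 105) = p - 5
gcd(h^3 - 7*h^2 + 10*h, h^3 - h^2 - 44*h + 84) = h - 2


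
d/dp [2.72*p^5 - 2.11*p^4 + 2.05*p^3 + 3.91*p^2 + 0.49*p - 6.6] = 13.6*p^4 - 8.44*p^3 + 6.15*p^2 + 7.82*p + 0.49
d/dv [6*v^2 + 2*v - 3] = 12*v + 2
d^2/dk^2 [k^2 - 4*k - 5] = 2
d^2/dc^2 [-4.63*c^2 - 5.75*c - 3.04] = -9.26000000000000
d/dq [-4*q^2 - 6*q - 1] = -8*q - 6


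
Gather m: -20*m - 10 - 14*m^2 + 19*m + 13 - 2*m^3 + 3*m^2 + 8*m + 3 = -2*m^3 - 11*m^2 + 7*m + 6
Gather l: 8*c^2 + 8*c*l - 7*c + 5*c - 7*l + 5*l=8*c^2 - 2*c + l*(8*c - 2)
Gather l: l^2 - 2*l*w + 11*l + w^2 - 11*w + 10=l^2 + l*(11 - 2*w) + w^2 - 11*w + 10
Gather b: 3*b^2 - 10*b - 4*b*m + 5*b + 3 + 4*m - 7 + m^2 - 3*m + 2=3*b^2 + b*(-4*m - 5) + m^2 + m - 2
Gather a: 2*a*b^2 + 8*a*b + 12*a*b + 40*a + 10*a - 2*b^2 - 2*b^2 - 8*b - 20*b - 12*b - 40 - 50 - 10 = a*(2*b^2 + 20*b + 50) - 4*b^2 - 40*b - 100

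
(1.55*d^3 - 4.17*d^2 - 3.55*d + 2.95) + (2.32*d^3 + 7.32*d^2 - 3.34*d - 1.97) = 3.87*d^3 + 3.15*d^2 - 6.89*d + 0.98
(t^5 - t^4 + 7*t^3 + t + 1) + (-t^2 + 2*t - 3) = t^5 - t^4 + 7*t^3 - t^2 + 3*t - 2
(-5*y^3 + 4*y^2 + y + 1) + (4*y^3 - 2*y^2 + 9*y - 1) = -y^3 + 2*y^2 + 10*y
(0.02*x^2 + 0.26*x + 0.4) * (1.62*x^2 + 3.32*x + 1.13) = 0.0324*x^4 + 0.4876*x^3 + 1.5338*x^2 + 1.6218*x + 0.452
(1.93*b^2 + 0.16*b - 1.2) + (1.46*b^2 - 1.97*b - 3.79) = 3.39*b^2 - 1.81*b - 4.99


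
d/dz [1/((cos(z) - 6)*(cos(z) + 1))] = (2*cos(z) - 5)*sin(z)/((cos(z) - 6)^2*(cos(z) + 1)^2)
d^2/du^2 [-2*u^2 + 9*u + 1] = -4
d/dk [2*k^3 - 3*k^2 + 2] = 6*k*(k - 1)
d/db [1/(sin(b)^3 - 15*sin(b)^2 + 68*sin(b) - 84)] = (-3*sin(b)^2 + 30*sin(b) - 68)*cos(b)/(sin(b)^3 - 15*sin(b)^2 + 68*sin(b) - 84)^2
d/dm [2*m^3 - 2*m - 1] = 6*m^2 - 2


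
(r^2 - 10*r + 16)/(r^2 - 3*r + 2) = (r - 8)/(r - 1)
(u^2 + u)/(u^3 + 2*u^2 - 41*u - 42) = u/(u^2 + u - 42)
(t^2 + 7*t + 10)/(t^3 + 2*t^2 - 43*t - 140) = (t + 2)/(t^2 - 3*t - 28)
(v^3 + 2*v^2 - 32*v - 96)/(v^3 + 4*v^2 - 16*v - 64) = (v - 6)/(v - 4)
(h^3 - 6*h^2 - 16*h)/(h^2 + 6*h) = (h^2 - 6*h - 16)/(h + 6)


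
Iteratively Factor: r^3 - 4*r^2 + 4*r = (r)*(r^2 - 4*r + 4) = r*(r - 2)*(r - 2)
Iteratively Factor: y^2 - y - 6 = (y + 2)*(y - 3)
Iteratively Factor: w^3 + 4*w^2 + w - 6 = (w + 3)*(w^2 + w - 2) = (w - 1)*(w + 3)*(w + 2)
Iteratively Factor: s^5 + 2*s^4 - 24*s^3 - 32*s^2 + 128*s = (s + 4)*(s^4 - 2*s^3 - 16*s^2 + 32*s) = (s - 2)*(s + 4)*(s^3 - 16*s) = (s - 2)*(s + 4)^2*(s^2 - 4*s) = s*(s - 2)*(s + 4)^2*(s - 4)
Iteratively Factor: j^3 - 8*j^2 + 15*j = (j - 5)*(j^2 - 3*j) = (j - 5)*(j - 3)*(j)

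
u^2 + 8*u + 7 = (u + 1)*(u + 7)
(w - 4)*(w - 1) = w^2 - 5*w + 4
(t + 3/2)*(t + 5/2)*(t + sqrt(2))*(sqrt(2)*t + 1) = sqrt(2)*t^4 + 3*t^3 + 4*sqrt(2)*t^3 + 19*sqrt(2)*t^2/4 + 12*t^2 + 4*sqrt(2)*t + 45*t/4 + 15*sqrt(2)/4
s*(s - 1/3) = s^2 - s/3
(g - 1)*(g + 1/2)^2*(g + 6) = g^4 + 6*g^3 - 3*g^2/4 - 19*g/4 - 3/2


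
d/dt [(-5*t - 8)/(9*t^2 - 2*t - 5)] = 9*(5*t^2 + 16*t + 1)/(81*t^4 - 36*t^3 - 86*t^2 + 20*t + 25)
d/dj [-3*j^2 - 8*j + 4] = -6*j - 8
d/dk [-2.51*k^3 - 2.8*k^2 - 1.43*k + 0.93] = -7.53*k^2 - 5.6*k - 1.43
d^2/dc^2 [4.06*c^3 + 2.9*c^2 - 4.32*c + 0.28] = 24.36*c + 5.8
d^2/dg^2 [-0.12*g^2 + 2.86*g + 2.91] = -0.240000000000000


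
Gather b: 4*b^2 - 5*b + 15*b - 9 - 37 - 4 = 4*b^2 + 10*b - 50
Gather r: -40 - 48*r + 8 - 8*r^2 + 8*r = -8*r^2 - 40*r - 32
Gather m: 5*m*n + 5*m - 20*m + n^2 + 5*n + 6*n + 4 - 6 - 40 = m*(5*n - 15) + n^2 + 11*n - 42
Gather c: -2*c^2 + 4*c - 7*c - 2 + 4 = -2*c^2 - 3*c + 2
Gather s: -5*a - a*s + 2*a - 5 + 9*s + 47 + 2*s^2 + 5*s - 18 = -3*a + 2*s^2 + s*(14 - a) + 24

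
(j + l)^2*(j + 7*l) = j^3 + 9*j^2*l + 15*j*l^2 + 7*l^3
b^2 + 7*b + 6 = (b + 1)*(b + 6)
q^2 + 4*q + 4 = (q + 2)^2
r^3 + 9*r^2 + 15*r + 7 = (r + 1)^2*(r + 7)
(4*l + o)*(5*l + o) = 20*l^2 + 9*l*o + o^2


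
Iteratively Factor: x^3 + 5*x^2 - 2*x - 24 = (x - 2)*(x^2 + 7*x + 12) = (x - 2)*(x + 3)*(x + 4)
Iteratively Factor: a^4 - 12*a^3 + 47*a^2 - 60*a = (a - 5)*(a^3 - 7*a^2 + 12*a) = (a - 5)*(a - 4)*(a^2 - 3*a) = a*(a - 5)*(a - 4)*(a - 3)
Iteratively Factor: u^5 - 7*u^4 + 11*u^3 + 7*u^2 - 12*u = (u - 3)*(u^4 - 4*u^3 - u^2 + 4*u) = u*(u - 3)*(u^3 - 4*u^2 - u + 4) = u*(u - 3)*(u - 1)*(u^2 - 3*u - 4) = u*(u - 4)*(u - 3)*(u - 1)*(u + 1)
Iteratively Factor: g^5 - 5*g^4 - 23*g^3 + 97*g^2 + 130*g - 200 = (g - 5)*(g^4 - 23*g^2 - 18*g + 40) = (g - 5)*(g - 1)*(g^3 + g^2 - 22*g - 40) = (g - 5)^2*(g - 1)*(g^2 + 6*g + 8) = (g - 5)^2*(g - 1)*(g + 4)*(g + 2)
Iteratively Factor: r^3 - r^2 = (r - 1)*(r^2) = r*(r - 1)*(r)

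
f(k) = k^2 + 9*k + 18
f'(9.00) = 27.00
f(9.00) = 180.00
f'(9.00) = 27.00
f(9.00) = 180.00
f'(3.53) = 16.06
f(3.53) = 62.23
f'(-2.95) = 3.10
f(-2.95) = 0.15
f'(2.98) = 14.96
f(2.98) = 53.70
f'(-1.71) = 5.58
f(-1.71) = 5.53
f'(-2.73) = 3.54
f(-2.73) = 0.88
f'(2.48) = 13.96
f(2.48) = 46.47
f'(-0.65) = 7.70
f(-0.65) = 12.57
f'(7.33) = 23.66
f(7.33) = 137.70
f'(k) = 2*k + 9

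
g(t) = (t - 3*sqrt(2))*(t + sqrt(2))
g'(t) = 2*t - 2*sqrt(2)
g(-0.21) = -5.36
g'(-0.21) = -3.25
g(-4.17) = 23.18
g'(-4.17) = -11.17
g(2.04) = -7.61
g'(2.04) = 1.25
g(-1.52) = 0.61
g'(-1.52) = -5.87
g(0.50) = -7.16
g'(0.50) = -1.83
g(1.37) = -8.00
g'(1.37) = -0.09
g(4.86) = 3.87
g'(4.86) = 6.89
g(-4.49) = 26.86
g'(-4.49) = -11.81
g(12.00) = 104.06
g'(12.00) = 21.17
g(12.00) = 104.06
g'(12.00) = 21.17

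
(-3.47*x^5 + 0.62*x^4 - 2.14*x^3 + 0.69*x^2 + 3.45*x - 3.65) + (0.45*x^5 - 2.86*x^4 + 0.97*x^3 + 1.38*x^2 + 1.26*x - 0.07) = -3.02*x^5 - 2.24*x^4 - 1.17*x^3 + 2.07*x^2 + 4.71*x - 3.72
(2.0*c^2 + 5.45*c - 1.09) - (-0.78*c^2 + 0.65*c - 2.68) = 2.78*c^2 + 4.8*c + 1.59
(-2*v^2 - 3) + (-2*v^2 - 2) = -4*v^2 - 5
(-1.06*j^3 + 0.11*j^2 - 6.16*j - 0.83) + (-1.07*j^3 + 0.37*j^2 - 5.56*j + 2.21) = -2.13*j^3 + 0.48*j^2 - 11.72*j + 1.38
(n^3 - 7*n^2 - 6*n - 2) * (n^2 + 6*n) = n^5 - n^4 - 48*n^3 - 38*n^2 - 12*n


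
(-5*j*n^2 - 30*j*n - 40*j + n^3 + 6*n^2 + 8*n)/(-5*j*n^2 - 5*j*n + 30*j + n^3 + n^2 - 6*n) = (n^2 + 6*n + 8)/(n^2 + n - 6)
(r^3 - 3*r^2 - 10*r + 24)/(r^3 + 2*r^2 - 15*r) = (r^3 - 3*r^2 - 10*r + 24)/(r*(r^2 + 2*r - 15))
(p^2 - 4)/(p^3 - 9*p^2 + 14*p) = (p + 2)/(p*(p - 7))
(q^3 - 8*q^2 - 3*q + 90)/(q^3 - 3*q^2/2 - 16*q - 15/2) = 2*(q - 6)/(2*q + 1)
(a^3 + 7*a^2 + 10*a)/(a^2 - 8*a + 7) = a*(a^2 + 7*a + 10)/(a^2 - 8*a + 7)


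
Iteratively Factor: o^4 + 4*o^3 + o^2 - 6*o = (o - 1)*(o^3 + 5*o^2 + 6*o) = o*(o - 1)*(o^2 + 5*o + 6) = o*(o - 1)*(o + 2)*(o + 3)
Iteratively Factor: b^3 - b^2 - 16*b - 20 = (b + 2)*(b^2 - 3*b - 10) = (b + 2)^2*(b - 5)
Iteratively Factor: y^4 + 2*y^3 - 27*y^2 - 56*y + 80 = (y + 4)*(y^3 - 2*y^2 - 19*y + 20) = (y - 1)*(y + 4)*(y^2 - y - 20) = (y - 5)*(y - 1)*(y + 4)*(y + 4)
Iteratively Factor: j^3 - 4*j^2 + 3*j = (j)*(j^2 - 4*j + 3) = j*(j - 1)*(j - 3)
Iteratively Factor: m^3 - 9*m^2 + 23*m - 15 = (m - 1)*(m^2 - 8*m + 15) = (m - 3)*(m - 1)*(m - 5)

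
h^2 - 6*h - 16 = (h - 8)*(h + 2)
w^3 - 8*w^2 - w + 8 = (w - 8)*(w - 1)*(w + 1)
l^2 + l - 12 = (l - 3)*(l + 4)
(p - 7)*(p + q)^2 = p^3 + 2*p^2*q - 7*p^2 + p*q^2 - 14*p*q - 7*q^2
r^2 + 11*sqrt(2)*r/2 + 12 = (r + 3*sqrt(2)/2)*(r + 4*sqrt(2))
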